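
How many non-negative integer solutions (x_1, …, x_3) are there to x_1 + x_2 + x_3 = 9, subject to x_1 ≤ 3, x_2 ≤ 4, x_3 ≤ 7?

17

By stars and bars, unrestricted non-negative solutions to x_1+…+x_3 = 9 number C(9+2,2) = 55.
Subtract solutions that violate a single cap (substitute x_i' = x_i − (cap_i+1)): x_1 ≥ 4 gives C(7,2) = 21; x_2 ≥ 5 gives C(6,2) = 15; x_3 ≥ 8 gives C(3,2) = 3. Together 39.
Add back pairs where two caps are both exceeded: 1 + 0 + 0 = 1.
By inclusion–exclusion the count is 55 − 39 + 1 = 17.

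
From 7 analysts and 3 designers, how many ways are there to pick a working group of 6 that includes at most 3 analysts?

35

Split by how many analysts are chosen (0 through 3).
Sum: C(7,0)·C(3,6) + C(7,1)·C(3,5) + C(7,2)·C(3,4) + C(7,3)·C(3,3) = 0 + 0 + 0 + 35 = 35.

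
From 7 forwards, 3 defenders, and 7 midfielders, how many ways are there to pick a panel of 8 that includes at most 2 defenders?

Split by how many defenders are chosen (0 through 2).
Sum: C(3,0)·C(14,8) + C(3,1)·C(14,7) + C(3,2)·C(14,6) = 3003 + 10296 + 9009 = 22308.

22308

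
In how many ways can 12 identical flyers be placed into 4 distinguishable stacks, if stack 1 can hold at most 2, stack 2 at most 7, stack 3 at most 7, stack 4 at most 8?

Ignoring the caps, the number of non-negative solutions to x_1+…+x_4 = 12 is C(15,3) = 455.
Subtract solutions that violate a single cap (substitute x_i' = x_i − (cap_i+1)): x_1 ≥ 3 gives C(12,3) = 220; x_2 ≥ 8 gives C(7,3) = 35; x_3 ≥ 8 gives C(7,3) = 35; x_4 ≥ 9 gives C(6,3) = 20. Together 310.
Add back pairs where two caps are both exceeded: 4 + 4 + 1 + 0 + 0 + 0 = 9.
By inclusion–exclusion the count is 455 − 310 + 9 = 154.

154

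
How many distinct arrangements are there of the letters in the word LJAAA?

20

Letter multiplicities in LJAAA: A×3, J×1, L×1.
So there are 5! / (3!) = 20 distinguishable arrangements.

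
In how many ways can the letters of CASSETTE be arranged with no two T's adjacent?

Total arrangements of CASSETTE: 8!/(2!·2!·2!) = 5040.
If the two T's are adjacent, glue them into one block, leaving 7 items to arrange: (7)!/(2!·2!) = 1260 ways.
Hence 5040 − 1260 = 3780.

3780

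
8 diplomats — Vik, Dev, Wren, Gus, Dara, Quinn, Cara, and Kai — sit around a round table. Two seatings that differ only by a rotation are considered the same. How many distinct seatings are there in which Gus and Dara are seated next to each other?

Glue Gus and Dara into a block (2 internal orders). Seating 7 units around a circle gives (6)! arrangements.
So 2 × (6)! = 2 × 720 = 1440.

1440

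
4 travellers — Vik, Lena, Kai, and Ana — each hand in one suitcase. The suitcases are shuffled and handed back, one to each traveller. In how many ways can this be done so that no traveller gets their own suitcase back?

Count assignments avoiding every fixed point. For any j of the 4 travellers fixed to their own suitcase, the other 4−j can be arranged in (4−j)! ways.
By inclusion–exclusion this is Σ_{j=0}^{4} (−1)^j C(4,j)·(4−j)!.
Computing: 24 − 24 + 12 − 4 + 1 = 9.

9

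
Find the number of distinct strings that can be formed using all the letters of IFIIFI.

15

The 6 letters of IFIIFI have repeats: F appearing twice and I appearing 4 times.
Dividing 6! = 720 by 4!·2! = 48 for the repeated letters gives 15.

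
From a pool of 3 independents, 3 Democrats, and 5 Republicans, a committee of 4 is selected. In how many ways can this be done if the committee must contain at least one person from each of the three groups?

180

With no constraint there are C(11,4) = 330 possible selections.
Subtract selections that omit an entire group: no independents → C(8,4) = 70; no Democrats → C(8,4) = 70; no Republicans → C(6,4) = 15.
Add back selections omitting two groups (i.e. drawn from a single group): C(3,4) + C(3,4) + C(5,4) = 5.
By inclusion–exclusion: 330 − 155 + 5 = 180.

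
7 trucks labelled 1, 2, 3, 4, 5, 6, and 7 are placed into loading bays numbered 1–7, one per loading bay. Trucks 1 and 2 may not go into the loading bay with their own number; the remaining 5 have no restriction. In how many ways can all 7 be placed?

Let Aᵢ (for i ∈ {1, 2}) be the placements that put truck i in its forbidden loading bay. Any j of these fix j positions, leaving (7−j)! ways to fill the rest, and there are C(2,j) ways to pick which j.
By inclusion–exclusion, the number of valid placements is Σ_{j=0}^{2} (−1)^j C(2,j)·(7−j)!.
Computing: 5040 − 1440 + 120 = 3720.

3720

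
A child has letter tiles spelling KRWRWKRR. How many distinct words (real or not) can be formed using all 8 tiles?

420

KRWRWKRR has 8 letters with K appearing twice, R appearing 4 times, and W appearing twice.
The number of distinct arrangements is 8!/(4!·2!·2!) = 40320/96 = 420.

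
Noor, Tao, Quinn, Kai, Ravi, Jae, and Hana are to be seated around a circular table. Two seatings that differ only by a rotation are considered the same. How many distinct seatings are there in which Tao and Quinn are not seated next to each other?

All circular seatings of 7 people number (6)! = 720.
Those with Tao next to Quinn: fuse the pair into one unit and seat 6 units around a circle — 2·(5)! = 240.
Subtracting, 720 − 240 = 480.

480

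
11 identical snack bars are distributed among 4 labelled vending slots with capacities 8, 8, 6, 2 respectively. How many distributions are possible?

148

Without the upper bounds there are C(14,3) = 364 ways to split 11 among 4 vending slots.
Subtract solutions that violate a single cap (substitute x_i' = x_i − (cap_i+1)): x_1 ≥ 9 gives C(5,3) = 10; x_2 ≥ 9 gives C(5,3) = 10; x_3 ≥ 7 gives C(7,3) = 35; x_4 ≥ 3 gives C(11,3) = 165. Together 220.
Add back pairs where two caps are both exceeded: 0 + 0 + 0 + 0 + 0 + 4 = 4.
By inclusion–exclusion the count is 364 − 220 + 4 = 148.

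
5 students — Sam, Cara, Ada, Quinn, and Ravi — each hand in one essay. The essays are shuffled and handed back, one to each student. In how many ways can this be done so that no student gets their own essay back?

44

Let Aᵢ be the assignments in which student i gets their own essay. We want the size of the complement of A₁∪…∪A_5.
By inclusion–exclusion this is Σ_{j=0}^{5} (−1)^j C(5,j)·(5−j)!.
Computing: 120 − 120 + 60 − 20 + 5 − 1 = 44.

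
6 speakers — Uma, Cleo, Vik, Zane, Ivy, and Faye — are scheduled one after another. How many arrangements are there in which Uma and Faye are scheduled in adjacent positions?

Treat {Uma, Faye} as a single unit. There are 5 units to order, and the pair itself can be ordered 2 ways.
That gives 2 × 5! = 2 × 120 = 240.

240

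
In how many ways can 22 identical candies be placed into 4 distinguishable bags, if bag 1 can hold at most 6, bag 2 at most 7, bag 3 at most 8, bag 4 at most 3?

Ignoring the caps, the number of non-negative solutions to x_1+…+x_4 = 22 is C(25,3) = 2300.
Subtract solutions that violate a single cap (substitute x_i' = x_i − (cap_i+1)): x_1 ≥ 7 gives C(18,3) = 816; x_2 ≥ 8 gives C(17,3) = 680; x_3 ≥ 9 gives C(16,3) = 560; x_4 ≥ 4 gives C(21,3) = 1330. Together 3386.
Add back pairs where two caps are both exceeded: 120 + 84 + 364 + 56 + 286 + 220 = 1130.
Subtract triples: 0 + 20 + 10 + 4 = 34.
By inclusion–exclusion the count is 2300 − 3386 + 1130 − 34 = 10.

10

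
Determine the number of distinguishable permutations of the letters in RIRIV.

Letter multiplicities in RIRIV: I×2, R×2, V×1.
Dividing 5! = 120 by 2!·2! = 4 for the repeated letters gives 30.

30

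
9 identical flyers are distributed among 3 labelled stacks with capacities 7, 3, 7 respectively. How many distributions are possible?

By stars and bars, unrestricted non-negative solutions to x_1+…+x_3 = 9 number C(9+2,2) = 55.
Subtract solutions that violate a single cap (substitute x_i' = x_i − (cap_i+1)): x_1 ≥ 8 gives C(3,2) = 3; x_2 ≥ 4 gives C(7,2) = 21; x_3 ≥ 8 gives C(3,2) = 3. Together 27.
No two caps can be exceeded simultaneously, so the pair terms are all 0.
By inclusion–exclusion the count is 55 − 27 + 0 = 28.

28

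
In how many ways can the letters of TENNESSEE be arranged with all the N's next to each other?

840

Treat the 2 copies of N as a single block. The multiset to arrange is then {NN, E, E, E, E, S, S, T}, 8 items in all.
That gives (8)!/(4!·2!) = 840 arrangements.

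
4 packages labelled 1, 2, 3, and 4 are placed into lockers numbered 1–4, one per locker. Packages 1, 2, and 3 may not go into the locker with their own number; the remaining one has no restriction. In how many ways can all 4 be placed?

11

Let Aᵢ (for i ∈ {1, 2, 3}) be the placements that put package i in its forbidden locker. Any j of these fix j positions, leaving (4−j)! ways to fill the rest, and there are C(3,j) ways to pick which j.
By inclusion–exclusion, the number of valid placements is Σ_{j=0}^{3} (−1)^j C(3,j)·(4−j)!.
Computing: 24 − 18 + 6 − 1 = 11.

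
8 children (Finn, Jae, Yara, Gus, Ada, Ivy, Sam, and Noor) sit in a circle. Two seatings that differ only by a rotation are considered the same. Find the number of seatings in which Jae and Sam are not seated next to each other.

All circular seatings of 8 people number (7)! = 5040.
Seatings with Jae beside Sam: treat them as a block with 2 internal orders, giving 2 × (6)! = 1440.
Subtracting, 5040 − 1440 = 3600.

3600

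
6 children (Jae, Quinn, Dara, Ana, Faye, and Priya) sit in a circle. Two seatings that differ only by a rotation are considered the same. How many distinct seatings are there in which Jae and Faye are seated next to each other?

48

Glue Jae and Faye into a block (2 internal orders). Seating 5 units around a circle gives (4)! arrangements.
So 2 × (4)! = 2 × 24 = 48.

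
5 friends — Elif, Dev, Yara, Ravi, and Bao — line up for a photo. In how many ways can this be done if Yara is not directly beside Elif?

72

Of the 5! = 120 arrangements, those with Yara and Elif adjacent number 2 × 4! = 48 (treat the pair as a block with 2 internal orders).
Complementary counting: 120 − 48 = 72.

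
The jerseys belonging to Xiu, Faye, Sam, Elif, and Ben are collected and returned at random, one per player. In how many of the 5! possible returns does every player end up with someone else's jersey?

Count assignments avoiding every fixed point. For any j of the 5 players fixed to their old jersey, the other 5−j can be arranged in (5−j)! ways.
By inclusion–exclusion this is Σ_{j=0}^{5} (−1)^j C(5,j)·(5−j)!.
Computing: 120 − 120 + 60 − 20 + 5 − 1 = 44.

44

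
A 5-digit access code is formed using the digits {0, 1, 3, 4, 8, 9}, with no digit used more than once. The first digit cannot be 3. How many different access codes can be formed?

600

The first digit has 6−1 = 5 choices (anything except 3).
The remaining 4 digits are filled from the other 5 symbols without repetition: 5 × 4 × 3 × 2 = 120.
Total: 5 × 120 = 600.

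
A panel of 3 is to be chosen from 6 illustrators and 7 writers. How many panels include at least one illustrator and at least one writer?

Total 3-person selections from all 13: C(13,3) = 286.
Subtract selections that omit an entire group: no illustrators → C(7,3) = 35; no writers → C(6,3) = 20.
Both groups omitted at once is impossible, so 286 − 55 = 231.

231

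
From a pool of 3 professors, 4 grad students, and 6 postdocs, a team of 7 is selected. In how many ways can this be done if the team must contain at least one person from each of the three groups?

1559

Unrestricted: C(13,7) = 1716 ways to pick any 7 of the 13.
Subtract selections that omit an entire group: no professors → C(10,7) = 120; no grad students → C(9,7) = 36; no postdocs → C(7,7) = 1.
Add back selections omitting two groups (i.e. drawn from a single group): C(3,7) + C(4,7) + C(6,7) = 0.
By inclusion–exclusion: 1716 − 157 + 0 = 1559.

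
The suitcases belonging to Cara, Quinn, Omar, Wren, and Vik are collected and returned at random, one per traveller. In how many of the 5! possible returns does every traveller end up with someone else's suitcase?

Count assignments avoiding every fixed point. For any j of the 5 travellers fixed to their own suitcase, the other 5−j can be arranged in (5−j)! ways.
By inclusion–exclusion this is Σ_{j=0}^{5} (−1)^j C(5,j)·(5−j)!.
Computing: 120 − 120 + 60 − 20 + 5 − 1 = 44.

44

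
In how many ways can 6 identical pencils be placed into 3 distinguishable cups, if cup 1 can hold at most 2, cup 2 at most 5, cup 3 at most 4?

14

Without the upper bounds there are C(8,2) = 28 ways to split 6 among 3 cups.
Subtract solutions that violate a single cap (substitute x_i' = x_i − (cap_i+1)): x_1 ≥ 3 gives C(5,2) = 10; x_2 ≥ 6 gives C(2,2) = 1; x_3 ≥ 5 gives C(3,2) = 3. Together 14.
No two caps can be exceeded simultaneously, so the pair terms are all 0.
By inclusion–exclusion the count is 28 − 14 + 0 = 14.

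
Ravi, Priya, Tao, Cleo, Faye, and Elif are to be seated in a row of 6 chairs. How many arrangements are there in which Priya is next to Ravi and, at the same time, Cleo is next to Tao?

Treat {Priya,Ravi} as one block (2 orders) and {Cleo,Tao} as another (2 orders).
That leaves 4 units to arrange: 2 × 2 × 4! = 4 × 24 = 96.

96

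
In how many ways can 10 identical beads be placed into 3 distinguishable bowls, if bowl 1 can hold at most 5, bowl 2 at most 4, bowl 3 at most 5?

Ignoring the caps, the number of non-negative solutions to x_1+…+x_3 = 10 is C(12,2) = 66.
Subtract solutions that violate a single cap (substitute x_i' = x_i − (cap_i+1)): x_1 ≥ 6 gives C(6,2) = 15; x_2 ≥ 5 gives C(7,2) = 21; x_3 ≥ 6 gives C(6,2) = 15. Together 51.
No two caps can be exceeded simultaneously, so the pair terms are all 0.
By inclusion–exclusion the count is 66 − 51 + 0 = 15.

15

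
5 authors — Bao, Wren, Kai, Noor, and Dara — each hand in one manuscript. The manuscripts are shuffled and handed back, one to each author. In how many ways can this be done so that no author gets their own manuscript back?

44

This is the derangement count D_5: permutations of 5 items with no fixed point.
By inclusion–exclusion this is Σ_{j=0}^{5} (−1)^j C(5,j)·(5−j)!.
Computing: 120 − 120 + 60 − 20 + 5 − 1 = 44.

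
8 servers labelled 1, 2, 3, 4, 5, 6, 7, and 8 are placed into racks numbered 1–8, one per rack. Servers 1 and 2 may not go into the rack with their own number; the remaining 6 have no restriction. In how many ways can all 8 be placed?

Let Aᵢ (for i ∈ {1, 2}) be the placements that put server i in its forbidden rack. Any j of these fix j positions, leaving (8−j)! ways to fill the rest, and there are C(2,j) ways to pick which j.
By inclusion–exclusion, the number of valid placements is Σ_{j=0}^{2} (−1)^j C(2,j)·(8−j)!.
Computing: 40320 − 10080 + 720 = 30960.

30960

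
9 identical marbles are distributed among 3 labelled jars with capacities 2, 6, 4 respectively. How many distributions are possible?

9

Ignoring the caps, the number of non-negative solutions to x_1+…+x_3 = 9 is C(11,2) = 55.
Subtract solutions that violate a single cap (substitute x_i' = x_i − (cap_i+1)): x_1 ≥ 3 gives C(8,2) = 28; x_2 ≥ 7 gives C(4,2) = 6; x_3 ≥ 5 gives C(6,2) = 15. Together 49.
Add back pairs where two caps are both exceeded: 0 + 3 + 0 = 3.
By inclusion–exclusion the count is 55 − 49 + 3 = 9.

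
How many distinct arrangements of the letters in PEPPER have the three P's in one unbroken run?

12

Treat the 3 copies of P as a single block. The multiset to arrange is then {PPP, E, E, R}, 4 items in all.
That gives (4)!/(2!) = 12 arrangements.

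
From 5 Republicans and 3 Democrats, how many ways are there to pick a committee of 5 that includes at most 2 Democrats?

46

Split by how many Democrats are chosen (0 through 2).
Sum: C(3,0)·C(5,5) + C(3,1)·C(5,4) + C(3,2)·C(5,3) = 1 + 15 + 30 = 46.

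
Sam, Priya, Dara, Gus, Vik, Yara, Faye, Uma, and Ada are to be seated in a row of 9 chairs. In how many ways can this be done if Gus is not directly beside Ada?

Of the 9! = 362880 arrangements, those with Gus and Ada adjacent number 2 × 8! = 80640 (treat the pair as a block with 2 internal orders).
Complementary counting: 362880 − 80640 = 282240.

282240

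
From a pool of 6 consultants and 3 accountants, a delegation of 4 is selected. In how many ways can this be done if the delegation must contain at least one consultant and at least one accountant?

111

Unrestricted: C(9,4) = 126 ways to pick any 4 of the 9.
Subtract selections that omit an entire group: no consultants → C(3,4) = 0; no accountants → C(6,4) = 15.
Both groups omitted at once is impossible, so 126 − 15 = 111.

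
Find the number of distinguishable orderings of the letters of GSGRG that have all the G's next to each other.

Treat the 3 copies of G as a single block. The multiset to arrange is then {GGG, R, S}, 3 items in all.
All 3 items are distinct, so there are (3)! = 6 arrangements.

6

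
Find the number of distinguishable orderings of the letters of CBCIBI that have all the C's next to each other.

30

Treat the 2 copies of C as a single block. The multiset to arrange is then {CC, B, B, I, I}, 5 items in all.
That gives (5)!/(2!·2!) = 30 arrangements.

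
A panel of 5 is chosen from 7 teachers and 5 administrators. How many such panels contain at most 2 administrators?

Split by how many administrators are chosen (0 through 2).
Sum: C(5,0)·C(7,5) + C(5,1)·C(7,4) + C(5,2)·C(7,3) = 21 + 175 + 350 = 546.

546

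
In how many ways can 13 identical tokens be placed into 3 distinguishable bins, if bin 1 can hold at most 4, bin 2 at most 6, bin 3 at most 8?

20

Ignoring the caps, the number of non-negative solutions to x_1+…+x_3 = 13 is C(15,2) = 105.
Subtract solutions that violate a single cap (substitute x_i' = x_i − (cap_i+1)): x_1 ≥ 5 gives C(10,2) = 45; x_2 ≥ 7 gives C(8,2) = 28; x_3 ≥ 9 gives C(6,2) = 15. Together 88.
Add back pairs where two caps are both exceeded: 3 + 0 + 0 = 3.
By inclusion–exclusion the count is 105 − 88 + 3 = 20.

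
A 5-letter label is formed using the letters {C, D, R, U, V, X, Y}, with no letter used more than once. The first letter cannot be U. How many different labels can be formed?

2160

The first letter has 7−1 = 6 choices (anything except U).
The remaining 4 letters are filled from the other 6 symbols without repetition: 6 × 5 × 4 × 3 = 360.
Total: 6 × 360 = 2160.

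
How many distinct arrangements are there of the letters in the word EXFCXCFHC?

Letter multiplicities in EXFCXCFHC: C×3, E×1, F×2, H×1, X×2.
Dividing 9! = 362880 by 3!·2!·2! = 24 for the repeated letters gives 15120.

15120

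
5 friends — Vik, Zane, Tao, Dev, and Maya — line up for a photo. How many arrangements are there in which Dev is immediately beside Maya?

Treat {Dev, Maya} as a single unit. There are 4 units to order, and the pair itself can be ordered 2 ways.
So the count is 2·(4)! = 48.

48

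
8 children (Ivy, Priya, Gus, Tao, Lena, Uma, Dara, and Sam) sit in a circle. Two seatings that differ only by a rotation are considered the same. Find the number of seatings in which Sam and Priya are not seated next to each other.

All circular seatings of 8 people number (7)! = 5040.
Seatings with Sam beside Priya: treat them as a block with 2 internal orders, giving 2 × (6)! = 1440.
Subtracting, 5040 − 1440 = 3600.

3600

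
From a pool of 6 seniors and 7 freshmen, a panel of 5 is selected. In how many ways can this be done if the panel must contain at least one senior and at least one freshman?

With no constraint there are C(13,5) = 1287 possible selections.
Selections missing a whole group: no seniors → C(7,5) = 21; no freshmen → C(6,5) = 6.
Both groups omitted at once is impossible, so 1287 − 27 = 1260.

1260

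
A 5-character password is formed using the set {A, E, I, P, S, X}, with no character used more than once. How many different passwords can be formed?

With no repetition, fill the 5 characters in order: 6 choices, then 5, down to 2.
That product is 6 × 5 × 4 × 3 × 2 = 720.

720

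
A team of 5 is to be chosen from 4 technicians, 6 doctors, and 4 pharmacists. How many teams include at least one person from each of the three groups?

Total 5-person selections from all 14: C(14,5) = 2002.
Selections missing a whole group: no technicians → C(10,5) = 252; no doctors → C(8,5) = 56; no pharmacists → C(10,5) = 252.
Add back selections omitting two groups (i.e. drawn from a single group): C(4,5) + C(6,5) + C(4,5) = 6.
By inclusion–exclusion: 2002 − 560 + 6 = 1448.

1448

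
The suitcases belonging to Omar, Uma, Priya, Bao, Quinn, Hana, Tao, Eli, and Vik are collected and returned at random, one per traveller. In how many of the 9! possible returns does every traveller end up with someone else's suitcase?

133496

Let Aᵢ be the assignments in which traveller i gets their own suitcase. We want the size of the complement of A₁∪…∪A_9.
By inclusion–exclusion this is Σ_{j=0}^{9} (−1)^j C(9,j)·(9−j)!.
Computing: 362880 − 362880 + 181440 − 60480 + 15120 − 3024 + 504 − 72 + 9 − 1 = 133496.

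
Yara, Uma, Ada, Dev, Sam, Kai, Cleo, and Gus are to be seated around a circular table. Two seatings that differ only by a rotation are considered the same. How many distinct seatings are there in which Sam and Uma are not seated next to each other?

All circular seatings of 8 people number (7)! = 5040.
Seatings with Sam beside Uma: treat them as a block with 2 internal orders, giving 2 × (6)! = 1440.
Subtracting, 5040 − 1440 = 3600.

3600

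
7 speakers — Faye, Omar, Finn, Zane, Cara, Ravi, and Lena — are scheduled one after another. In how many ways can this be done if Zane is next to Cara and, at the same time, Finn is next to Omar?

480

Treat {Zane,Cara} as one block (2 orders) and {Finn,Omar} as another (2 orders).
That leaves 5 units to arrange: 2 × 2 × 5! = 4 × 120 = 480.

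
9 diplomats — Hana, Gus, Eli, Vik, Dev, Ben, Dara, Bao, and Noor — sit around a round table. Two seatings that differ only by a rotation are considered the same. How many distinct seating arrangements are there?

Around a circle, 9 distinct people have 9!/9 = (8)! = 40320 rotationally distinct seatings.

40320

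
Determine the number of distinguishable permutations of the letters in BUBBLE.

BUBBLE has 6 letters with B appearing 3 times.
So there are 6! / (3!) = 120 distinguishable arrangements.

120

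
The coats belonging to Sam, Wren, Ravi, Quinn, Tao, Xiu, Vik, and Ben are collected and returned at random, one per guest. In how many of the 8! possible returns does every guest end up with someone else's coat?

14833

Let Aᵢ be the assignments in which guest i gets their own coat. We want the size of the complement of A₁∪…∪A_8.
By inclusion–exclusion this is Σ_{j=0}^{8} (−1)^j C(8,j)·(8−j)!.
Computing: 40320 − 40320 + 20160 − 6720 + 1680 − 336 + 56 − 8 + 1 = 14833.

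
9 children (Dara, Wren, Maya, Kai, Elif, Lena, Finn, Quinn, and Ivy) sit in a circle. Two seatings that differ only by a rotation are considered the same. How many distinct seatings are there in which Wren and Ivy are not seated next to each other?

All circular seatings of 9 people number (8)! = 40320.
Seatings with Wren beside Ivy: treat them as a block with 2 internal orders, giving 2 × (7)! = 10080.
Subtracting, 40320 − 10080 = 30240.

30240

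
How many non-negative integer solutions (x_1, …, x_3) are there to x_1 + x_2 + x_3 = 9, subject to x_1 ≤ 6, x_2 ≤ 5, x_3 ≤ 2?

By stars and bars, unrestricted non-negative solutions to x_1+…+x_3 = 9 number C(9+2,2) = 55.
Subtract solutions that violate a single cap (substitute x_i' = x_i − (cap_i+1)): x_1 ≥ 7 gives C(4,2) = 6; x_2 ≥ 6 gives C(5,2) = 10; x_3 ≥ 3 gives C(8,2) = 28. Together 44.
Add back pairs where two caps are both exceeded: 0 + 0 + 1 = 1.
By inclusion–exclusion the count is 55 − 44 + 1 = 12.

12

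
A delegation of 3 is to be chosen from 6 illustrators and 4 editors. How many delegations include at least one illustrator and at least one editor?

With no constraint there are C(10,3) = 120 possible selections.
Selections missing a whole group: no illustrators → C(4,3) = 4; no editors → C(6,3) = 20.
Both groups omitted at once is impossible, so 120 − 24 = 96.

96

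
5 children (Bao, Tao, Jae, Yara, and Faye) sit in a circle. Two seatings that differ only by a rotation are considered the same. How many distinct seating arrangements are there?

24

Seat Bao anywhere (absorbing the rotational symmetry), then permute the other 4: (4)! = 24.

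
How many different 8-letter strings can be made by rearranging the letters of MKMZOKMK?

1120

Letter multiplicities in MKMZOKMK: K×3, M×3, O×1, Z×1.
The number of distinct arrangements is 8!/(3!·3!) = 40320/36 = 1120.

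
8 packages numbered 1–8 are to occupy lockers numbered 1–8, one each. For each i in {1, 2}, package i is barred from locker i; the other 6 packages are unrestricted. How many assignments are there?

30960

Let Aᵢ (for i ∈ {1, 2}) be the placements that put package i in its forbidden locker. Any j of these fix j positions, leaving (8−j)! ways to fill the rest, and there are C(2,j) ways to pick which j.
By inclusion–exclusion, the number of valid placements is Σ_{j=0}^{2} (−1)^j C(2,j)·(8−j)!.
Computing: 40320 − 10080 + 720 = 30960.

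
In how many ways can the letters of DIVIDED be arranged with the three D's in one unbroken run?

Treat the 3 copies of D as a single block. The multiset to arrange is then {DDD, E, I, I, V}, 5 items in all.
That gives (5)!/(2!) = 60 arrangements.

60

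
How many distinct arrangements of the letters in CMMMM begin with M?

Fix M in the first position and arrange the remaining 4 letters.
Those 4 letters have M appearing 3 times, giving (4)!/(3!) = 4.

4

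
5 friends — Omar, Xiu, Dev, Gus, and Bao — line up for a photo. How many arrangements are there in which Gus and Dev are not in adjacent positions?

There are 5! = 120 arrangements in all. If Gus and Dev are adjacent, merging them into one block gives 2·(4)! = 48 arrangements.
So 120 − 48 = 72 arrangements keep them apart.

72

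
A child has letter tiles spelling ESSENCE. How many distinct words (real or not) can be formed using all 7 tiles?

420

The 7 letters of ESSENCE have repeats: E appearing 3 times and S appearing twice.
The number of distinct arrangements is 7!/(3!·2!) = 5040/12 = 420.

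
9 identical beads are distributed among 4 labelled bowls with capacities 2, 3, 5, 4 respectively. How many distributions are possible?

41

Without the upper bounds there are C(12,3) = 220 ways to split 9 among 4 bowls.
Subtract solutions that violate a single cap (substitute x_i' = x_i − (cap_i+1)): x_1 ≥ 3 gives C(9,3) = 84; x_2 ≥ 4 gives C(8,3) = 56; x_3 ≥ 6 gives C(6,3) = 20; x_4 ≥ 5 gives C(7,3) = 35. Together 195.
Add back pairs where two caps are both exceeded: 10 + 1 + 4 + 0 + 1 + 0 = 16.
By inclusion–exclusion the count is 220 − 195 + 16 = 41.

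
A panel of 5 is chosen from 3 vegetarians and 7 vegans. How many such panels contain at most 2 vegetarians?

Split by how many vegetarians are chosen (0 through 2).
Sum: C(3,0)·C(7,5) + C(3,1)·C(7,4) + C(3,2)·C(7,3) = 21 + 105 + 105 = 231.

231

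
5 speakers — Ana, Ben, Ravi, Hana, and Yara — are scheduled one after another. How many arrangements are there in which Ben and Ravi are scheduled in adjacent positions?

Treat {Ben, Ravi} as a single unit. There are 4 units to order, and the pair itself can be ordered 2 ways.
So the count is 2·(4)! = 48.

48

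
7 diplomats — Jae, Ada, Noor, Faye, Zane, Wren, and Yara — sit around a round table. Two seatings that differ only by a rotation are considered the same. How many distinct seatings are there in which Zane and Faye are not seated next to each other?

All circular seatings of 7 people number (6)! = 720.
Those with Zane next to Faye: fuse the pair into one unit and seat 6 units around a circle — 2·(5)! = 240.
Subtracting, 720 − 240 = 480.

480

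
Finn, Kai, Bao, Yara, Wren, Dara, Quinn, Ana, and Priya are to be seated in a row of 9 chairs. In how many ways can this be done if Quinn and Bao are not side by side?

282240

There are 9! = 362880 arrangements in all. If Quinn and Bao are adjacent, merging them into one block gives 2·(8)! = 80640 arrangements.
So 362880 − 80640 = 282240 arrangements keep them apart.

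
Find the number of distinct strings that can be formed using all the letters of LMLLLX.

The 6 letters of LMLLLX have repeats: L appearing 4 times.
So there are 6! / (4!) = 30 distinguishable arrangements.

30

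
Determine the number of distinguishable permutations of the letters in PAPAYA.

PAPAYA has 6 letters with A appearing 3 times and P appearing twice.
So there are 6! / (3!·2!) = 60 distinguishable arrangements.

60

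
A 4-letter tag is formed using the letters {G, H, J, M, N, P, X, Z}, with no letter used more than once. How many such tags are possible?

1680

This is a permutation of 4 out of 8: P(8,4) = 8!/4!.
That product is 8 × 7 × 6 × 5 = 1680.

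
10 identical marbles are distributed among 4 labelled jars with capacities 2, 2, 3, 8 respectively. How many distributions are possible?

32

Ignoring the caps, the number of non-negative solutions to x_1+…+x_4 = 10 is C(13,3) = 286.
Subtract solutions that violate a single cap (substitute x_i' = x_i − (cap_i+1)): x_1 ≥ 3 gives C(10,3) = 120; x_2 ≥ 3 gives C(10,3) = 120; x_3 ≥ 4 gives C(9,3) = 84; x_4 ≥ 9 gives C(4,3) = 4. Together 328.
Add back pairs where two caps are both exceeded: 35 + 20 + 0 + 20 + 0 + 0 = 75.
Subtract triples: 1 + 0 + 0 + 0 = 1.
By inclusion–exclusion the count is 286 − 328 + 75 − 1 = 32.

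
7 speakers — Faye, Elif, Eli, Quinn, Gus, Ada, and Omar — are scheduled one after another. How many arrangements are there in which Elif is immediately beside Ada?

1440

Place the 5 others and the Elif-Ada pair as 6 objects in a line; the pair has 2 internal arrangements.
So the count is 2·(6)! = 1440.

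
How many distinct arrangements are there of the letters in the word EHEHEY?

EHEHEY has 6 letters with E appearing 3 times and H appearing twice.
So there are 6! / (3!·2!) = 60 distinguishable arrangements.

60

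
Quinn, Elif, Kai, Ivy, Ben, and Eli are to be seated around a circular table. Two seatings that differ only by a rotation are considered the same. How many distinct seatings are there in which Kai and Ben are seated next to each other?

48

Glue Kai and Ben into a block (2 internal orders). Seating 5 units around a circle gives (4)! arrangements.
So 2 × (4)! = 2 × 24 = 48.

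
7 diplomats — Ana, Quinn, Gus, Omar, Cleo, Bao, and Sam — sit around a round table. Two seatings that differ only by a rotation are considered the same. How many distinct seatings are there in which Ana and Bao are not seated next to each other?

480

Without the restriction there are (6)! = 720 seatings.
Seatings with Ana beside Bao: treat them as a block with 2 internal orders, giving 2 × (5)! = 240.
Subtracting, 720 − 240 = 480.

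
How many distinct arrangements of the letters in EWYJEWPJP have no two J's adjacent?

Total arrangements of EWYJEWPJP: 9!/(2!·2!·2!·2!) = 22680.
Arrangements with the J's together: treat JJ as one letter, giving (8)!/(2!·2!·2!) = 5040.
Hence 22680 − 5040 = 17640.

17640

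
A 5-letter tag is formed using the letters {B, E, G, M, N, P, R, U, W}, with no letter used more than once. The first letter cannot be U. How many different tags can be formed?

The first letter has 9−1 = 8 choices (anything except U).
The remaining 4 letters are filled from the other 8 symbols without repetition: 8 × 7 × 6 × 5 = 1680.
Total: 8 × 1680 = 13440.

13440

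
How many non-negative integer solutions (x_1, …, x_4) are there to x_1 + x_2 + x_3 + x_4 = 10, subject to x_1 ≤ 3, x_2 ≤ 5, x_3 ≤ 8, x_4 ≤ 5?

130

By stars and bars, unrestricted non-negative solutions to x_1+…+x_4 = 10 number C(10+3,3) = 286.
Subtract solutions that violate a single cap (substitute x_i' = x_i − (cap_i+1)): x_1 ≥ 4 gives C(9,3) = 84; x_2 ≥ 6 gives C(7,3) = 35; x_3 ≥ 9 gives C(4,3) = 4; x_4 ≥ 6 gives C(7,3) = 35. Together 158.
Add back pairs where two caps are both exceeded: 1 + 0 + 1 + 0 + 0 + 0 = 2.
By inclusion–exclusion the count is 286 − 158 + 2 = 130.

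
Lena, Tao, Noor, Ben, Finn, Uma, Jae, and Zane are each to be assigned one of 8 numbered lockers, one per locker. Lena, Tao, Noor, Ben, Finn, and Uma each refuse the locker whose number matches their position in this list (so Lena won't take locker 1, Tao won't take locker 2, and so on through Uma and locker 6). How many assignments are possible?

18806

Let Aᵢ (for 1 ≤ i ≤ 6) be the placements that put person i in their forbidden locker. Any j of these fix j positions, leaving (8−j)! ways to fill the rest, and there are C(6,j) ways to pick which j.
By inclusion–exclusion, the number of valid placements is Σ_{j=0}^{6} (−1)^j C(6,j)·(8−j)!.
Computing: 40320 − 30240 + 10800 − 2400 + 360 − 36 + 2 = 18806.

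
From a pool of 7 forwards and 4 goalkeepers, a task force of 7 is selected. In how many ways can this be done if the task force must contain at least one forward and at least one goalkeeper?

Total 7-person selections from all 11: C(11,7) = 330.
Subtract selections that omit an entire group: no forwards → C(4,7) = 0; no goalkeepers → C(7,7) = 1.
Both groups omitted at once is impossible, so 330 − 1 = 329.

329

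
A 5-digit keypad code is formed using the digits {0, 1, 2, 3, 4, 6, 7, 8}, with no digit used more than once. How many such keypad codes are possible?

With no repetition, fill the 5 digits in order: 8 choices, then 7, down to 4.
8 × 7 × 6 × 5 × 4 = 6720.

6720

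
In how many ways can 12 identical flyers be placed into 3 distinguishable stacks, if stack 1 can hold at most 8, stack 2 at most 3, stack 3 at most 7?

Ignoring the caps, the number of non-negative solutions to x_1+…+x_3 = 12 is C(14,2) = 91.
Subtract solutions that violate a single cap (substitute x_i' = x_i − (cap_i+1)): x_1 ≥ 9 gives C(5,2) = 10; x_2 ≥ 4 gives C(10,2) = 45; x_3 ≥ 8 gives C(6,2) = 15. Together 70.
Add back pairs where two caps are both exceeded: 0 + 0 + 1 = 1.
By inclusion–exclusion the count is 91 − 70 + 1 = 22.

22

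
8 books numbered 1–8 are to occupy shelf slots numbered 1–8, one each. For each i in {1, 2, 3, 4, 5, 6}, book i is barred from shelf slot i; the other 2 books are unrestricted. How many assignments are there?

Let Aᵢ (for 1 ≤ i ≤ 6) be the placements that put book i in its forbidden shelf slot. Any j of these fix j positions, leaving (8−j)! ways to fill the rest, and there are C(6,j) ways to pick which j.
By inclusion–exclusion, the number of valid placements is Σ_{j=0}^{6} (−1)^j C(6,j)·(8−j)!.
Computing: 40320 − 30240 + 10800 − 2400 + 360 − 36 + 2 = 18806.

18806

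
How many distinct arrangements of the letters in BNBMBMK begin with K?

With the first slot taken by K, it remains to arrange the other 6 letters (BNBMBM).
Those 6 letters have B appearing 3 times and M appearing twice, giving (6)!/(3!·2!) = 60.

60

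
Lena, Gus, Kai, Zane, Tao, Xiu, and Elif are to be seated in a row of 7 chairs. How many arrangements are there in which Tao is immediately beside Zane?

Glue Tao and Zane into one block (2 internal orders), leaving 6 units to arrange in a row.
That gives 2 × 6! = 2 × 720 = 1440.

1440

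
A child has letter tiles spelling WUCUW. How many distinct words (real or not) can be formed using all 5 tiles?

WUCUW has 5 letters with U appearing twice and W appearing twice.
The number of distinct arrangements is 5!/(2!·2!) = 120/4 = 30.

30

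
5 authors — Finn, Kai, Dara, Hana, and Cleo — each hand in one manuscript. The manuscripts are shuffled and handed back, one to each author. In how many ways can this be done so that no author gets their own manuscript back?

44

Count assignments avoiding every fixed point. For any j of the 5 authors fixed to their own manuscript, the other 5−j can be arranged in (5−j)! ways.
By inclusion–exclusion this is Σ_{j=0}^{5} (−1)^j C(5,j)·(5−j)!.
Computing: 120 − 120 + 60 − 20 + 5 − 1 = 44.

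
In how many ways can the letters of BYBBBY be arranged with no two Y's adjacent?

There are 6!/(4!·2!) = 15 arrangements of BYBBBY in total.
If the two Y's are adjacent, glue them into one block, leaving 5 items to arrange: (5)!/(4!) = 5 ways.
Hence 15 − 5 = 10.

10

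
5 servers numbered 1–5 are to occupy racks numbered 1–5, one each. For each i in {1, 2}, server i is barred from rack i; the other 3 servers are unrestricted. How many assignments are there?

Let Aᵢ (for i ∈ {1, 2}) be the placements that put server i in its forbidden rack. Any j of these fix j positions, leaving (5−j)! ways to fill the rest, and there are C(2,j) ways to pick which j.
By inclusion–exclusion, the number of valid placements is Σ_{j=0}^{2} (−1)^j C(2,j)·(5−j)!.
Computing: 120 − 48 + 6 = 78.

78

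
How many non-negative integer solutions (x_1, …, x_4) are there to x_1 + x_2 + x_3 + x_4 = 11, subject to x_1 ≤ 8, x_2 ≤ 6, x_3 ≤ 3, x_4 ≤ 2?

74

Without the upper bounds there are C(14,3) = 364 ways to split 11 among 4 variables.
Subtract solutions that violate a single cap (substitute x_i' = x_i − (cap_i+1)): x_1 ≥ 9 gives C(5,3) = 10; x_2 ≥ 7 gives C(7,3) = 35; x_3 ≥ 4 gives C(10,3) = 120; x_4 ≥ 3 gives C(11,3) = 165. Together 330.
Add back pairs where two caps are both exceeded: 0 + 0 + 0 + 1 + 4 + 35 = 40.
By inclusion–exclusion the count is 364 − 330 + 40 = 74.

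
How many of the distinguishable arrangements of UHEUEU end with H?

With the last slot taken by H, it remains to arrange the other 5 letters (UEUEU).
Those 5 letters have E appearing twice and U appearing 3 times, giving (5)!/(3!·2!) = 10.

10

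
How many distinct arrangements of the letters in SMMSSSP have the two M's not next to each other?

There are 7!/(4!·2!) = 105 arrangements of SMMSSSP in total.
If the two M's are adjacent, glue them into one block, leaving 6 items to arrange: (6)!/(4!) = 30 ways.
Hence 105 − 30 = 75.

75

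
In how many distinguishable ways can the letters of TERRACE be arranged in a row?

1260

TERRACE has 7 letters with E appearing twice and R appearing twice.
The number of distinct arrangements is 7!/(2!·2!) = 5040/4 = 1260.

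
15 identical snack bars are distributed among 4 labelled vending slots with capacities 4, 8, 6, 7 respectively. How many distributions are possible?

By stars and bars, unrestricted non-negative solutions to x_1+…+x_4 = 15 number C(15+3,3) = 816.
Subtract solutions that violate a single cap (substitute x_i' = x_i − (cap_i+1)): x_1 ≥ 5 gives C(13,3) = 286; x_2 ≥ 9 gives C(9,3) = 84; x_3 ≥ 7 gives C(11,3) = 165; x_4 ≥ 8 gives C(10,3) = 120. Together 655.
Add back pairs where two caps are both exceeded: 4 + 20 + 10 + 0 + 0 + 1 = 35.
By inclusion–exclusion the count is 816 − 655 + 35 = 196.

196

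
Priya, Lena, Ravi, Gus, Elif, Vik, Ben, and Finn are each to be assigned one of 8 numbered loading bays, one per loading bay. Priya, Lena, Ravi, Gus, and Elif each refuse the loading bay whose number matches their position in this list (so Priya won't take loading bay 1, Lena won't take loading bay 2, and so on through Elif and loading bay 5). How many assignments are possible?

21234

Let Aᵢ (for 1 ≤ i ≤ 5) be the placements that put person i in their forbidden loading bay. Any j of these fix j positions, leaving (8−j)! ways to fill the rest, and there are C(5,j) ways to pick which j.
By inclusion–exclusion, the number of valid placements is Σ_{j=0}^{5} (−1)^j C(5,j)·(8−j)!.
Computing: 40320 − 25200 + 7200 − 1200 + 120 − 6 = 21234.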